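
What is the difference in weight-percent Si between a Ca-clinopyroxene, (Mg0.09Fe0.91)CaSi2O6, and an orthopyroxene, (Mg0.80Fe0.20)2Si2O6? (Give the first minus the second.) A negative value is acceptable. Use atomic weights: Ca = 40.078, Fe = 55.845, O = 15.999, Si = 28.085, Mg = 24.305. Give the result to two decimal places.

Si in (Mg0.09Fe0.91)CaSi2O6: molar mass 245.248 g/mol; 2×28.085 = 56.170 g → 22.90 wt%.
Si in (Mg0.80Fe0.20)2Si2O6: molar mass 213.390 g/mol; 2×28.085 = 56.170 g → 26.32 wt%.
Difference = 22.90 − 26.32 = -3.42 percentage points.

-3.42 percentage points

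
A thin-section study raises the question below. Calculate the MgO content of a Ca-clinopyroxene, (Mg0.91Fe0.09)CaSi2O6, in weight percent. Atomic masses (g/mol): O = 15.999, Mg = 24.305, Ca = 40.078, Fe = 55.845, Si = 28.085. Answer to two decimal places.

16.72 wt%

Molar mass of (Mg0.91Fe0.09)CaSi2O6 = 0.91×24.305 + 0.09×55.845 + 1×40.078 + 2×28.085 + 6×15.999 = 219.386 g/mol.
Each formula unit contains 0.91 Mg, equivalent to 0.91/1 = 0.9100 mol MgO.
M(MgO) = 1×24.305 + 1×15.999 = 40.304 g/mol.
Mass of MgO per formula unit = 0.9100 × 40.304 = 36.677 g.
MgO wt% = 36.677 / 219.386 × 100 = 16.72%.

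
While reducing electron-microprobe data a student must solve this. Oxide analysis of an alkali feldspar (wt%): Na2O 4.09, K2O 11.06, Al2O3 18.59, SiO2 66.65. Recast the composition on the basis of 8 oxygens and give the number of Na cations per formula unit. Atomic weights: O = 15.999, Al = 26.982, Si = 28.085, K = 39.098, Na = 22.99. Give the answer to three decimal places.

Na2O (M=61.979): mol = 0.06599; Na = 0.13198, O = 0.06599.
K2O (M=94.195): mol = 0.11742; K = 0.23484, O = 0.11742.
Al2O3 (M=101.961): mol = 0.18232; Al = 0.36464, O = 0.54696.
SiO2 (M=60.083): mol = 1.10930; Si = 1.10930, O = 2.21860.
ΣO = 2.94897; factor = 8/ΣO = 2.71281.
Na apfu = 0.13198 × 2.71281 = 0.358.

0.358 Na apfu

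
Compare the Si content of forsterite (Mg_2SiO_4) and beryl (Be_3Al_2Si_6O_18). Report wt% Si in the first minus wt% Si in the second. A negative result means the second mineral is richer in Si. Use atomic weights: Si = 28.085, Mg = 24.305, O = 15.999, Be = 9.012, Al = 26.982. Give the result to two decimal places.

First mineral: 28.085 g Si in 140.691 g formula = 19.96 wt% Si.
Second mineral: 168.510 g Si in 537.492 g formula = 31.35 wt% Si.
19.96% − 31.35% gives a difference of -11.39 percentage points.

-11.39 percentage points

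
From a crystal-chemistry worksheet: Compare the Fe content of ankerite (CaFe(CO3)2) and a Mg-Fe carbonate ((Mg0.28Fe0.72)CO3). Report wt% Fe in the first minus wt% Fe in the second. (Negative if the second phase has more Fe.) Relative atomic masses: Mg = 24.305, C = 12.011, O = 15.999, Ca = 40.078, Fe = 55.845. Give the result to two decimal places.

Fe in CaFe(CO3)2: molar mass 215.939 g/mol; 1×55.845 = 55.845 g → 25.86 wt%.
Fe in (Mg0.28Fe0.72)CO3: molar mass 107.022 g/mol; 0.72×55.845 = 40.208 g → 37.57 wt%.
Difference = 25.86 − 37.57 = -11.71 percentage points.

-11.71 percentage points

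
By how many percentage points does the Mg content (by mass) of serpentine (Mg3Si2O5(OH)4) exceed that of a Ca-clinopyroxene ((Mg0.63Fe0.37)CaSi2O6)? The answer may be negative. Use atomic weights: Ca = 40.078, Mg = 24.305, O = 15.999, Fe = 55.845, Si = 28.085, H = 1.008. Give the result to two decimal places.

19.60 percentage points

M(Mg3Si2O5(OH)4) = 277.108 g/mol, so wt% Mg = 72.915/277.108 × 100 = 26.31%.
M((Mg0.63Fe0.37)CaSi2O6) = 228.217 g/mol, so wt% Mg = 15.312/228.217 × 100 = 6.71%.
26.31 − 6.71 = 19.60 pp.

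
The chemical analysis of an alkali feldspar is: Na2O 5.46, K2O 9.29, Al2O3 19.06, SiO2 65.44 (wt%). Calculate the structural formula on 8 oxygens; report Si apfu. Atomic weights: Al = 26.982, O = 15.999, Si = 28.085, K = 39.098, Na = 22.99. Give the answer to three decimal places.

2.978 Si apfu

Na2O (M=61.979): mol = 0.08809; Na = 0.17618, O = 0.08809.
K2O (M=94.195): mol = 0.09863; K = 0.19726, O = 0.09863.
Al2O3 (M=101.961): mol = 0.18693; Al = 0.37386, O = 0.56079.
SiO2 (M=60.083): mol = 1.08916; Si = 1.08916, O = 2.17832.
ΣO = 2.92583; factor = 8/ΣO = 2.73427.
Si apfu = 1.08916 × 2.73427 = 2.978.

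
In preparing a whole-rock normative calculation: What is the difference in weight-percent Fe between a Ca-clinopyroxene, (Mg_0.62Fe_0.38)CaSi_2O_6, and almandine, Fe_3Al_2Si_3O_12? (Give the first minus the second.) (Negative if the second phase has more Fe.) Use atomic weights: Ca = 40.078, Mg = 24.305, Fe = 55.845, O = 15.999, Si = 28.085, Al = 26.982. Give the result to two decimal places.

Fe in (Mg_0.62Fe_0.38)CaSi_2O_6: molar mass 228.532 g/mol; 0.38×55.845 = 21.221 g → 9.29 wt%.
Fe in Fe_3Al_2Si_3O_12: molar mass 497.742 g/mol; 3×55.845 = 167.535 g → 33.66 wt%.
Difference = 9.29 − 33.66 = -24.37 percentage points.

-24.37 percentage points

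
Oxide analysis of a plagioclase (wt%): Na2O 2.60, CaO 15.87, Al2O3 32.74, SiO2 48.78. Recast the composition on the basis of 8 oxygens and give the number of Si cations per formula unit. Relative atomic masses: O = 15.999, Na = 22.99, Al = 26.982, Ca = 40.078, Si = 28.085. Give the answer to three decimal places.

2.60 wt% Na2O ÷ 61.979 g/mol = 0.04195 mol, giving 0.08390 Na and 0.04195 O.
15.87 wt% CaO ÷ 56.077 g/mol = 0.28300 mol, giving 0.28300 Ca and 0.28300 O.
32.74 wt% Al2O3 ÷ 101.961 g/mol = 0.32110 mol, giving 0.64220 Al and 0.96330 O.
48.78 wt% SiO2 ÷ 60.083 g/mol = 0.81188 mol, giving 0.81188 Si and 1.62376 O.
Oxygen sums to 2.91201; scaling by 8/2.91201 = 2.74724 puts the formula on 8 O.
Si: 0.81188 × 2.74724 = 2.230 atoms per formula unit.

2.230 Si apfu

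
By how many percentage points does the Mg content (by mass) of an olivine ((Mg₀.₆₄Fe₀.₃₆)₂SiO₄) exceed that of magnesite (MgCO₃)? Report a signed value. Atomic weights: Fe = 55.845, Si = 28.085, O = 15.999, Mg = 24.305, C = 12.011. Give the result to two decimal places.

M((Mg₀.₆₄Fe₀.₃₆)₂SiO₄) = 163.400 g/mol, so wt% Mg = 31.110/163.400 × 100 = 19.04%.
M(MgCO₃) = 84.313 g/mol, so wt% Mg = 24.305/84.313 × 100 = 28.83%.
19.04 − 28.83 = -9.79 pp.

-9.79 percentage points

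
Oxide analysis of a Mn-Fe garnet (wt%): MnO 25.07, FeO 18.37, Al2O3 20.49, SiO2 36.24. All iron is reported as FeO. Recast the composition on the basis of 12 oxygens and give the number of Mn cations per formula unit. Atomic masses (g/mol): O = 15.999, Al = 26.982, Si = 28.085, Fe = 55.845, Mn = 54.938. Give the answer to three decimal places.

25.07 wt% MnO ÷ 70.937 g/mol = 0.35341 mol, giving 0.35341 Mn and 0.35341 O.
18.37 wt% FeO ÷ 71.844 g/mol = 0.25569 mol, giving 0.25569 Fe and 0.25569 O.
20.49 wt% Al2O3 ÷ 101.961 g/mol = 0.20096 mol, giving 0.40192 Al and 0.60288 O.
36.24 wt% SiO2 ÷ 60.083 g/mol = 0.60317 mol, giving 0.60317 Si and 1.20634 O.
Oxygen sums to 2.41832; scaling by 12/2.41832 = 4.96212 puts the formula on 12 O.
Mn: 0.35341 × 4.96212 = 1.754 atoms per formula unit.

1.754 Mn apfu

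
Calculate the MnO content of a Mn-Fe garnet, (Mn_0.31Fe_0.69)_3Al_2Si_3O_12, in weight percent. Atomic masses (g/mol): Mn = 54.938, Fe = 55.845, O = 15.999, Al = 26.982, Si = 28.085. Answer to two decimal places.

13.28 wt%

Formula mass = 496.898 g/mol.
0.93 Mn → 0.9300 mol MnO per formula unit; M(MnO) = 70.937, so MnO mass = 65.971 g.
65.971/496.898 × 100 = 13.28 wt%.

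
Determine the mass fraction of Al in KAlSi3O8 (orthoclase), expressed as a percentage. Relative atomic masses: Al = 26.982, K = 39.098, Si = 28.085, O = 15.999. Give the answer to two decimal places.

9.69 mass %

Formula mass = 1·39.098 + 1·26.982 + 3·28.085 + 8·15.999 = 278.327 g/mol, of which 26.982 g is Al.
So Al makes up 26.982/278.327 = 0.0969 of the mass, i.e. 9.69%.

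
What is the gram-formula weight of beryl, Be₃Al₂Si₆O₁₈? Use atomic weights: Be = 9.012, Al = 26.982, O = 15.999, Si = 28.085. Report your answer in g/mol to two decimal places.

537.49 g/mol

The formula mass is the sum 3·9.012 + 2·26.982 + 6·28.085 + 18·15.999.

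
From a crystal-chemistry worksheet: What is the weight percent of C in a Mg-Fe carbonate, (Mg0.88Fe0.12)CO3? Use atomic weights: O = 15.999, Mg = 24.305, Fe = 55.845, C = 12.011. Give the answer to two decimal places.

13.63 wt%

M((Mg0.88Fe0.12)CO3) = 88.098 g/mol.
C contributes 1 × 12.011 = 12.011 g per mole.
12.011/88.098 = 0.1363 → 13.63%.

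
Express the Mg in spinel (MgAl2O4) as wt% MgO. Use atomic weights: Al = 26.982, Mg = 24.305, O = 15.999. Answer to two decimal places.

28.33 wt%

Formula mass = 142.265 g/mol.
1 Mg → 1.0000 mol MgO per formula unit; M(MgO) = 40.304, so MgO mass = 40.304 g.
40.304/142.265 × 100 = 28.33 wt%.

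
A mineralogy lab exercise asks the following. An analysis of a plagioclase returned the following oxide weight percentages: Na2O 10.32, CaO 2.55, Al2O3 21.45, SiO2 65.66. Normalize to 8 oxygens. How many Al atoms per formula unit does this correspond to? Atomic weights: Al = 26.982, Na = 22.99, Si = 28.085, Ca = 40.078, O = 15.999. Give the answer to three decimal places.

10.32 wt% Na2O ÷ 61.979 g/mol = 0.16651 mol, giving 0.33302 Na and 0.16651 O.
2.55 wt% CaO ÷ 56.077 g/mol = 0.04547 mol, giving 0.04547 Ca and 0.04547 O.
21.45 wt% Al2O3 ÷ 101.961 g/mol = 0.21037 mol, giving 0.42074 Al and 0.63111 O.
65.66 wt% SiO2 ÷ 60.083 g/mol = 1.09282 mol, giving 1.09282 Si and 2.18564 O.
Oxygen sums to 3.02873; scaling by 8/3.02873 = 2.64137 puts the formula on 8 O.
Al: 0.42074 × 2.64137 = 1.111 atoms per formula unit.

1.111 Al apfu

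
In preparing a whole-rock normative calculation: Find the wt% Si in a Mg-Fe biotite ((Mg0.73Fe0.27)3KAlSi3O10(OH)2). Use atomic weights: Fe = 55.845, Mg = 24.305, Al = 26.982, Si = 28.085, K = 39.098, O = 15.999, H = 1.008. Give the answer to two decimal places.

19.03 weight percent

Formula mass = 2.19*24.305 + 0.81*55.845 + 1*39.098 + 1*26.982 + 3*28.085 + 12*15.999 + 2*1.008 = 442.801 g/mol, of which 84.255 g is Si.
So Si makes up 84.255/442.801 = 0.1903 of the mass, i.e. 19.03%.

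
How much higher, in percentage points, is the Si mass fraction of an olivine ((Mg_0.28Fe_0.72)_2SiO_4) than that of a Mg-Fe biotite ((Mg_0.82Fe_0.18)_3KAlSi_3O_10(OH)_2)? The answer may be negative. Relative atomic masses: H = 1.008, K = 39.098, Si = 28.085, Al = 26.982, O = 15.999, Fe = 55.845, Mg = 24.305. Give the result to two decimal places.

-4.31 percentage points

Si in (Mg_0.28Fe_0.72)_2SiO_4: molar mass 186.109 g/mol; 1×28.085 = 28.085 g → 15.09 wt%.
Si in (Mg_0.82Fe_0.18)_3KAlSi_3O_10(OH)_2: molar mass 434.286 g/mol; 3×28.085 = 84.255 g → 19.40 wt%.
Difference = 15.09 − 19.40 = -4.31 percentage points.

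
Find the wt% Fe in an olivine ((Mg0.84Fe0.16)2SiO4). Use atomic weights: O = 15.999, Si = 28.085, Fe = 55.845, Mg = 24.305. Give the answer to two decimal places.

M((Mg0.84Fe0.16)2SiO4) = 150.784 g/mol.
Fe contributes 0.32 × 55.845 = 17.870 g per mole.
17.870/150.784 = 0.1185 → 11.85%.

11.85 wt%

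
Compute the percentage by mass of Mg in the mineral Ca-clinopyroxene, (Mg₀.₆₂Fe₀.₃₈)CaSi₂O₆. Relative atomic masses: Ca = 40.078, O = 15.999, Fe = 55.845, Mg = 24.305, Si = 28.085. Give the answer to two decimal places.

6.59 wt%

Formula mass = 0.62×24.305 + 0.38×55.845 + 1×40.078 + 2×28.085 + 6×15.999 = 228.532 g/mol, of which 15.069 g is Mg.
So Mg makes up 15.069/228.532 = 0.0659 of the mass, i.e. 6.59%.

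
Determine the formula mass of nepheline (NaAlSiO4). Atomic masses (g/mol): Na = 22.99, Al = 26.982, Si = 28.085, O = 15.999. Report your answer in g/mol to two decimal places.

M = 1*22.99 + 1*26.982 + 1*28.085 + 4*15.999

142.05 g/mol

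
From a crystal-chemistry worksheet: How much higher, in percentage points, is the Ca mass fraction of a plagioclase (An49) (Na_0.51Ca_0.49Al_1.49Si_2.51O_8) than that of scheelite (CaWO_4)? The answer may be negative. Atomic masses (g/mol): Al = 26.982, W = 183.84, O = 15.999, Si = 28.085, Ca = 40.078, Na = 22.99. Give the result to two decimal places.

-6.65 percentage points

M(Na_0.51Ca_0.49Al_1.49Si_2.51O_8) = 270.052 g/mol, so wt% Ca = 19.638/270.052 × 100 = 7.27%.
M(CaWO_4) = 287.914 g/mol, so wt% Ca = 40.078/287.914 × 100 = 13.92%.
7.27 − 13.92 = -6.65 pp.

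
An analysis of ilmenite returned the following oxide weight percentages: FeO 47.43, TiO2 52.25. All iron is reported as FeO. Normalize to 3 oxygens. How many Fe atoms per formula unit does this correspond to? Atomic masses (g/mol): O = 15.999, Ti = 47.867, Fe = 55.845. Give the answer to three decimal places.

1.006 Fe apfu

FeO: 47.43/71.844 = 0.66018 mol → 0.66018 mol Fe, 0.66018 mol O.
TiO2: 52.25/79.865 = 0.65423 mol → 0.65423 mol Ti, 1.30846 mol O.
Total oxygen = 1.96864 mol. Normalization factor = 3/1.96864 = 1.52389.
Fe per 3 O = 0.66018 × 1.52389 = 1.006.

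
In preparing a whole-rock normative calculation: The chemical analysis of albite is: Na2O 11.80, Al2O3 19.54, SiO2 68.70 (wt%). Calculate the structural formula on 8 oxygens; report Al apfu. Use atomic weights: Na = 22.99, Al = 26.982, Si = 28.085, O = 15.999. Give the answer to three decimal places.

1.005 Al apfu

Na2O: 11.80/61.979 = 0.19039 mol → 0.38078 mol Na, 0.19039 mol O.
Al2O3: 19.54/101.961 = 0.19164 mol → 0.38328 mol Al, 0.57492 mol O.
SiO2: 68.70/60.083 = 1.14342 mol → 1.14342 mol Si, 2.28684 mol O.
Total oxygen = 3.05215 mol. Normalization factor = 8/3.05215 = 2.62110.
Al per 8 O = 0.38328 × 2.62110 = 1.005.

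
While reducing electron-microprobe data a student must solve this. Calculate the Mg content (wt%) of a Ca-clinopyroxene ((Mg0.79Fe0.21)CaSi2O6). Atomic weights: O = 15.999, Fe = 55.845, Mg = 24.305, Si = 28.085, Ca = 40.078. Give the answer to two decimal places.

M((Mg0.79Fe0.21)CaSi2O6) = 223.170 g/mol.
Mg contributes 0.79 × 24.305 = 19.201 g per mole.
19.201/223.170 = 0.0860 → 8.60%.

8.60 wt%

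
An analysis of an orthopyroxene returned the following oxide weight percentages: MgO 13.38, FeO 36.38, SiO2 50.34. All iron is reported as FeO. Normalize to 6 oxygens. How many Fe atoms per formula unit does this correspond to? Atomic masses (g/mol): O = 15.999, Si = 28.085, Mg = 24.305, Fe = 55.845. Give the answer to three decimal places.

MgO (M=40.304): mol = 0.33198; Mg = 0.33198, O = 0.33198.
FeO (M=71.844): mol = 0.50637; Fe = 0.50637, O = 0.50637.
SiO2 (M=60.083): mol = 0.83784; Si = 0.83784, O = 1.67568.
ΣO = 2.51403; factor = 6/ΣO = 2.38661.
Fe apfu = 0.50637 × 2.38661 = 1.209.

1.209 Fe apfu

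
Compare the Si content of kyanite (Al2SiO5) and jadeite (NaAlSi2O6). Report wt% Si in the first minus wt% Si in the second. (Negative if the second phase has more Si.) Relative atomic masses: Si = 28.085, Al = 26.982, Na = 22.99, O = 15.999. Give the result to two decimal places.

First mineral: 28.085 g Si in 162.044 g formula = 17.33 wt% Si.
Second mineral: 56.170 g Si in 202.136 g formula = 27.79 wt% Si.
17.33% − 27.79% gives a difference of -10.46 percentage points.

-10.46 percentage points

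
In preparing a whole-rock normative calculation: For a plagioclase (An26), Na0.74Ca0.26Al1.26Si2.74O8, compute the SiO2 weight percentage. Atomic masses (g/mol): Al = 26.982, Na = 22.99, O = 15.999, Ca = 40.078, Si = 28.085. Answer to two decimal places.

61.80 wt%

M(Na0.74Ca0.26Al1.26Si2.74O8) = 266.375 g/mol; M(SiO2) = 60.083 g/mol.
Moles SiO2 per formula unit = 2.74 Si ÷ 1 = 2.7400.
SiO2 fraction = (2.7400 × 60.083) / 266.375 = 164.627/266.375 = 0.6180.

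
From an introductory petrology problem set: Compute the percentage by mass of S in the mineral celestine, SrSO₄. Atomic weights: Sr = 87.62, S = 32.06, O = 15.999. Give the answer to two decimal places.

17.45 weight percent

Formula mass = 1×87.62 + 1×32.06 + 4×15.999 = 183.676 g/mol, of which 32.060 g is S.
So S makes up 32.060/183.676 = 0.1745 of the mass, i.e. 17.45%.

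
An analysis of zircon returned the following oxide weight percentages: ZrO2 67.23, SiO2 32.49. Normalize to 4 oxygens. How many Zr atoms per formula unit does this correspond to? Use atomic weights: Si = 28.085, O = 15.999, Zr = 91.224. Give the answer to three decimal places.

ZrO2 (M=123.222): mol = 0.54560; Zr = 0.54560, O = 1.09120.
SiO2 (M=60.083): mol = 0.54075; Si = 0.54075, O = 1.08150.
ΣO = 2.17270; factor = 4/ΣO = 1.84103.
Zr apfu = 0.54560 × 1.84103 = 1.004.

1.004 Zr apfu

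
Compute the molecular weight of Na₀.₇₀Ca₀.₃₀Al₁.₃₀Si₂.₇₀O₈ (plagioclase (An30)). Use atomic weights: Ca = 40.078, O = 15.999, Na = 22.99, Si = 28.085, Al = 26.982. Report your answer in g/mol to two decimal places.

M = 0.70·22.99 + 0.30·40.078 + 1.30·26.982 + 2.70·28.085 + 8·15.999

267.01 g/mol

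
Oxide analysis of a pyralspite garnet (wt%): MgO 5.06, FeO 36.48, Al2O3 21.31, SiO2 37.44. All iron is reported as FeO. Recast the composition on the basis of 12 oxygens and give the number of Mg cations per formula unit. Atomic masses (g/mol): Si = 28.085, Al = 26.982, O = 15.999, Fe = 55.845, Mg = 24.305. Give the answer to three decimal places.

MgO (M=40.304): mol = 0.12555; Mg = 0.12555, O = 0.12555.
FeO (M=71.844): mol = 0.50777; Fe = 0.50777, O = 0.50777.
Al2O3 (M=101.961): mol = 0.20900; Al = 0.41800, O = 0.62700.
SiO2 (M=60.083): mol = 0.62314; Si = 0.62314, O = 1.24628.
ΣO = 2.50660; factor = 12/ΣO = 4.78736.
Mg apfu = 0.12555 × 4.78736 = 0.601.

0.601 Mg apfu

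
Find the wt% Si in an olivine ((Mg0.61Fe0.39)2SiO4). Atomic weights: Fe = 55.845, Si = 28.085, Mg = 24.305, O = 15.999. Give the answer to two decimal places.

Formula mass = 1.22·24.305 + 0.78·55.845 + 1·28.085 + 4·15.999 = 165.292 g/mol, of which 28.085 g is Si.
So Si makes up 28.085/165.292 = 0.1699 of the mass, i.e. 16.99%.

16.99 mass %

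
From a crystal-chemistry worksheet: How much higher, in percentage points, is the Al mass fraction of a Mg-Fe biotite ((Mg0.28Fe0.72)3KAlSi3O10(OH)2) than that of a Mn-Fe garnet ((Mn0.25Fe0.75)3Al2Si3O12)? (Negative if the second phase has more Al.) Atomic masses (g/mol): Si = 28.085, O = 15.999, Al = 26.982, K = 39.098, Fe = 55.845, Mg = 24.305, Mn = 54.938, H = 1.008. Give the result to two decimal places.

Al in (Mg0.28Fe0.72)3KAlSi3O10(OH)2: molar mass 485.380 g/mol; 1×26.982 = 26.982 g → 5.56 wt%.
Al in (Mn0.25Fe0.75)3Al2Si3O12: molar mass 497.062 g/mol; 2×26.982 = 53.964 g → 10.86 wt%.
Difference = 5.56 − 10.86 = -5.30 percentage points.

-5.30 percentage points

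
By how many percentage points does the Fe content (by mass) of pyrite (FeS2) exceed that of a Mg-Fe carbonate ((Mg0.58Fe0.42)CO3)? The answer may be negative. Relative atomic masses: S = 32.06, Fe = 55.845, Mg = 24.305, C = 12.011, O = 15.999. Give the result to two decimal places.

First mineral: 55.845 g Fe in 119.965 g formula = 46.55 wt% Fe.
Second mineral: 23.455 g Fe in 97.560 g formula = 24.04 wt% Fe.
46.55% − 24.04% gives a difference of 22.51 percentage points.

22.51 percentage points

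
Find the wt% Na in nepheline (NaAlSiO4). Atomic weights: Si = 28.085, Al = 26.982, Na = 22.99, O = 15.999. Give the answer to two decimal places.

M(NaAlSiO4) = 142.053 g/mol.
Na contributes 1 × 22.99 = 22.990 g per mole.
22.990/142.053 = 0.1618 → 16.18%.

16.18 weight percent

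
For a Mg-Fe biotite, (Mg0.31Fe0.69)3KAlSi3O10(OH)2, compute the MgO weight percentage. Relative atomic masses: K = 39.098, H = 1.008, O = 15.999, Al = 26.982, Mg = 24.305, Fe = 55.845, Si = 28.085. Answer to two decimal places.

7.77 wt%

Formula mass = 482.542 g/mol.
0.93 Mg → 0.9300 mol MgO per formula unit; M(MgO) = 40.304, so MgO mass = 37.483 g.
37.483/482.542 × 100 = 7.77 wt%.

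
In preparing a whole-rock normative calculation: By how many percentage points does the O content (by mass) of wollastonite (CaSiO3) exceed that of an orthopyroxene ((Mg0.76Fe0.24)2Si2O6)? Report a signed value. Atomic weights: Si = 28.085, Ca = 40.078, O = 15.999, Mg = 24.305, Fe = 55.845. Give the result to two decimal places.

First mineral: 47.997 g O in 116.160 g formula = 41.32 wt% O.
Second mineral: 95.994 g O in 215.913 g formula = 44.46 wt% O.
41.32% − 44.46% gives a difference of -3.14 percentage points.

-3.14 percentage points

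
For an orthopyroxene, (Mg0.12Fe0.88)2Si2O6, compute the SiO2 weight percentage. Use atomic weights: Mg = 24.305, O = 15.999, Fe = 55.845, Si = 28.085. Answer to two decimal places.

46.89 wt%

M((Mg0.12Fe0.88)2Si2O6) = 256.284 g/mol; M(SiO2) = 60.083 g/mol.
Moles SiO2 per formula unit = 2 Si ÷ 1 = 2.0000.
SiO2 fraction = (2.0000 × 60.083) / 256.284 = 120.166/256.284 = 0.4689.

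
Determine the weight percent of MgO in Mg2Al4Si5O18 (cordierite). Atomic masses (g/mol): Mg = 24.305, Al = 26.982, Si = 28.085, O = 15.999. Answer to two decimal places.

M(Mg2Al4Si5O18) = 584.945 g/mol; M(MgO) = 40.304 g/mol.
Moles MgO per formula unit = 2 Mg ÷ 1 = 2.0000.
MgO fraction = (2.0000 × 40.304) / 584.945 = 80.608/584.945 = 0.1378.

13.78 wt%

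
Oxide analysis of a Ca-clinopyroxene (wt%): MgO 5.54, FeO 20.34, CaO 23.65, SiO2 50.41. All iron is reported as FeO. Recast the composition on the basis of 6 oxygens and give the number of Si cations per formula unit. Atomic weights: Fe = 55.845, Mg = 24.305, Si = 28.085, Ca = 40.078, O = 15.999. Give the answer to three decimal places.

5.54 wt% MgO ÷ 40.304 g/mol = 0.13746 mol, giving 0.13746 Mg and 0.13746 O.
20.34 wt% FeO ÷ 71.844 g/mol = 0.28311 mol, giving 0.28311 Fe and 0.28311 O.
23.65 wt% CaO ÷ 56.077 g/mol = 0.42174 mol, giving 0.42174 Ca and 0.42174 O.
50.41 wt% SiO2 ÷ 60.083 g/mol = 0.83901 mol, giving 0.83901 Si and 1.67802 O.
Oxygen sums to 2.52033; scaling by 6/2.52033 = 2.38064 puts the formula on 6 O.
Si: 0.83901 × 2.38064 = 1.997 atoms per formula unit.

1.997 Si apfu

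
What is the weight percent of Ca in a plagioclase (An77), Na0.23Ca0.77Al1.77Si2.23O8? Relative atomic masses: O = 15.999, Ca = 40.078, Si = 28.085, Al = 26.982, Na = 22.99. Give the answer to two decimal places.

11.24 mass %

M(Na0.23Ca0.77Al1.77Si2.23O8) = 274.527 g/mol.
Ca contributes 0.77 × 40.078 = 30.860 g per mole.
30.860/274.527 = 0.1124 → 11.24%.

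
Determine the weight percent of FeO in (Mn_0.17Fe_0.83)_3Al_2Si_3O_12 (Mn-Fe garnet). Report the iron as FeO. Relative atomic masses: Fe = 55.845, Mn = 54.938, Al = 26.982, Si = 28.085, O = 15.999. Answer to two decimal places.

35.97 wt%

Molar mass of (Mn_0.17Fe_0.83)_3Al_2Si_3O_12 = 0.51·54.938 + 2.49·55.845 + 2·26.982 + 3·28.085 + 12·15.999 = 497.279 g/mol.
Each formula unit contains 2.49 Fe, equivalent to 2.49/1 = 2.4900 mol FeO.
M(FeO) = 1×55.845 + 1×15.999 = 71.844 g/mol.
Mass of FeO per formula unit = 2.4900 × 71.844 = 178.892 g.
FeO wt% = 178.892 / 497.279 × 100 = 35.97%.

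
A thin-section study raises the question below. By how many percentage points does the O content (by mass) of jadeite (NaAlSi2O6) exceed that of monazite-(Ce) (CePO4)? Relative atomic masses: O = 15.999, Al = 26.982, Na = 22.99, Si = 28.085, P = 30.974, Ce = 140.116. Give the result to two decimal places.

20.27 percentage points

First mineral: 95.994 g O in 202.136 g formula = 47.49 wt% O.
Second mineral: 63.996 g O in 235.086 g formula = 27.22 wt% O.
47.49% − 27.22% gives a difference of 20.27 percentage points.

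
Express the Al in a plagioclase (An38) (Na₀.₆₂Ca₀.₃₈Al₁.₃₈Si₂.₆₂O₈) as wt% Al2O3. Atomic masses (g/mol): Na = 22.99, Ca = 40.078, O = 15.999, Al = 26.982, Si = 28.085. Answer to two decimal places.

26.22 wt%

M(Na₀.₆₂Ca₀.₃₈Al₁.₃₈Si₂.₆₂O₈) = 268.293 g/mol; M(Al2O3) = 101.961 g/mol.
Moles Al2O3 per formula unit = 1.38 Al ÷ 2 = 0.6900.
Al2O3 fraction = (0.6900 × 101.961) / 268.293 = 70.353/268.293 = 0.2622.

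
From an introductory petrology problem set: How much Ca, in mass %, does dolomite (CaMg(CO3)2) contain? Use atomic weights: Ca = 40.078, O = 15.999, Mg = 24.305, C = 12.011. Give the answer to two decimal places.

Molar mass of CaMg(CO3)2: 1×40.078 + 1×24.305 + 2×12.011 + 6×15.999 = 184.399 g/mol.
Mass of Ca per formula unit: 1 × 40.078 = 40.078 g.
Weight fraction Ca = 40.078 / 184.399 = 0.2173.

21.73 mass %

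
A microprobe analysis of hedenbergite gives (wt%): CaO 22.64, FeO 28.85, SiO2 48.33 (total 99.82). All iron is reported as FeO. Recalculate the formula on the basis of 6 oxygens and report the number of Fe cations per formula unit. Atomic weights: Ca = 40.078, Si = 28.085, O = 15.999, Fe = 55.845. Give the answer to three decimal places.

0.998 Fe apfu

CaO: 22.64/56.077 = 0.40373 mol → 0.40373 mol Ca, 0.40373 mol O.
FeO: 28.85/71.844 = 0.40156 mol → 0.40156 mol Fe, 0.40156 mol O.
SiO2: 48.33/60.083 = 0.80439 mol → 0.80439 mol Si, 1.60878 mol O.
Total oxygen = 2.41407 mol. Normalization factor = 6/2.41407 = 2.48543.
Fe per 6 O = 0.40156 × 2.48543 = 0.998.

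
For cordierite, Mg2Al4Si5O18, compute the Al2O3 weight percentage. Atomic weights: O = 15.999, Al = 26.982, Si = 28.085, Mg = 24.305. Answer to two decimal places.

M(Mg2Al4Si5O18) = 584.945 g/mol; M(Al2O3) = 101.961 g/mol.
Moles Al2O3 per formula unit = 4 Al ÷ 2 = 2.0000.
Al2O3 fraction = (2.0000 × 101.961) / 584.945 = 203.922/584.945 = 0.3486.

34.86 wt%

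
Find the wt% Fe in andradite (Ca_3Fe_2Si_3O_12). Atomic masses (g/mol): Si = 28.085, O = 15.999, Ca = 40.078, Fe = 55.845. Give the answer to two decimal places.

21.98 wt%

Formula mass = 3×40.078 + 2×55.845 + 3×28.085 + 12×15.999 = 508.167 g/mol, of which 111.690 g is Fe.
So Fe makes up 111.690/508.167 = 0.2198 of the mass, i.e. 21.98%.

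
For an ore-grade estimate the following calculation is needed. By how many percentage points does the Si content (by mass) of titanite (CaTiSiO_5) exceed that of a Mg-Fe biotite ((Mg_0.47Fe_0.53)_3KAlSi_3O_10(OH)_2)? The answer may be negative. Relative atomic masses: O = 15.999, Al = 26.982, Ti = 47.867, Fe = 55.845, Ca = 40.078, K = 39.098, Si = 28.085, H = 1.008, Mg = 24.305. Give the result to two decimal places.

Si in CaTiSiO_5: molar mass 196.025 g/mol; 1×28.085 = 28.085 g → 14.33 wt%.
Si in (Mg_0.47Fe_0.53)_3KAlSi_3O_10(OH)_2: molar mass 467.403 g/mol; 3×28.085 = 84.255 g → 18.03 wt%.
Difference = 14.33 − 18.03 = -3.70 percentage points.

-3.70 percentage points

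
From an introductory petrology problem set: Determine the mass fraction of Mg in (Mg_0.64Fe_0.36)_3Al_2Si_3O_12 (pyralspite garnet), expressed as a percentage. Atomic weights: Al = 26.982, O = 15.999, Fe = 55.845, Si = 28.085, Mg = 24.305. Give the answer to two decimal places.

10.67 mass %

Formula mass = 1.92*24.305 + 1.08*55.845 + 2*26.982 + 3*28.085 + 12*15.999 = 437.185 g/mol, of which 46.666 g is Mg.
So Mg makes up 46.666/437.185 = 0.1067 of the mass, i.e. 10.67%.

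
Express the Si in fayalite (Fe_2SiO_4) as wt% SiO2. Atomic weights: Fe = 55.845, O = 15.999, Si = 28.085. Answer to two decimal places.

M(Fe_2SiO_4) = 203.771 g/mol; M(SiO2) = 60.083 g/mol.
Moles SiO2 per formula unit = 1 Si ÷ 1 = 1.0000.
SiO2 fraction = (1.0000 × 60.083) / 203.771 = 60.083/203.771 = 0.2949.

29.49 wt%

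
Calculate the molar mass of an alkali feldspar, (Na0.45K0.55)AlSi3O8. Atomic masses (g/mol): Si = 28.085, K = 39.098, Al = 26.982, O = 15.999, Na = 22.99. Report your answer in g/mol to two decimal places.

The formula mass is the sum 0.45×22.99 + 0.55×39.098 + 1×26.982 + 3×28.085 + 8×15.999.

271.08 g/mol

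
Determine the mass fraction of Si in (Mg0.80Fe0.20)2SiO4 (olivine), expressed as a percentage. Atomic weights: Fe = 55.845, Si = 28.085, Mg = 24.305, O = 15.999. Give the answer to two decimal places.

Molar mass of (Mg0.80Fe0.20)2SiO4: 1.60·24.305 + 0.40·55.845 + 1·28.085 + 4·15.999 = 153.307 g/mol.
Mass of Si per formula unit: 1 × 28.085 = 28.085 g.
Weight fraction Si = 28.085 / 153.307 = 0.1832.

18.32 mass %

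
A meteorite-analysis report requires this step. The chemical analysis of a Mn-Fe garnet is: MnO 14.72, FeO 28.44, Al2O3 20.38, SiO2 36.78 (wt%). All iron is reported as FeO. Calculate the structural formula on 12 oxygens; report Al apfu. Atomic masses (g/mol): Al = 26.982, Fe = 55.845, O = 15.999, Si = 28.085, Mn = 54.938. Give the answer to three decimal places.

MnO: 14.72/70.937 = 0.20751 mol → 0.20751 mol Mn, 0.20751 mol O.
FeO: 28.44/71.844 = 0.39586 mol → 0.39586 mol Fe, 0.39586 mol O.
Al2O3: 20.38/101.961 = 0.19988 mol → 0.39976 mol Al, 0.59964 mol O.
SiO2: 36.78/60.083 = 0.61215 mol → 0.61215 mol Si, 1.22430 mol O.
Total oxygen = 2.42731 mol. Normalization factor = 12/2.42731 = 4.94374.
Al per 12 O = 0.39976 × 4.94374 = 1.976.

1.976 Al apfu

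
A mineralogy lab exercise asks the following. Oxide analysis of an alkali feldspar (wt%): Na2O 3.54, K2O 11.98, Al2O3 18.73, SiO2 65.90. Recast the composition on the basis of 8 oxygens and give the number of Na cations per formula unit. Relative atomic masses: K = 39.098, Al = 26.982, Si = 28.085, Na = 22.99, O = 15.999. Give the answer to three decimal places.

Na2O (M=61.979): mol = 0.05712; Na = 0.11424, O = 0.05712.
K2O (M=94.195): mol = 0.12718; K = 0.25436, O = 0.12718.
Al2O3 (M=101.961): mol = 0.18370; Al = 0.36740, O = 0.55110.
SiO2 (M=60.083): mol = 1.09682; Si = 1.09682, O = 2.19364.
ΣO = 2.92904; factor = 8/ΣO = 2.73127.
Na apfu = 0.11424 × 2.73127 = 0.312.

0.312 Na apfu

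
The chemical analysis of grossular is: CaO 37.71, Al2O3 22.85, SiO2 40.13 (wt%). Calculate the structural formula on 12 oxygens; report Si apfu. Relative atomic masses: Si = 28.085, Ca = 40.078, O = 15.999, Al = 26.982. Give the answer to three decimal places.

2.990 Si apfu

CaO (M=56.077): mol = 0.67247; Ca = 0.67247, O = 0.67247.
Al2O3 (M=101.961): mol = 0.22411; Al = 0.44822, O = 0.67233.
SiO2 (M=60.083): mol = 0.66791; Si = 0.66791, O = 1.33582.
ΣO = 2.68062; factor = 12/ΣO = 4.47658.
Si apfu = 0.66791 × 4.47658 = 2.990.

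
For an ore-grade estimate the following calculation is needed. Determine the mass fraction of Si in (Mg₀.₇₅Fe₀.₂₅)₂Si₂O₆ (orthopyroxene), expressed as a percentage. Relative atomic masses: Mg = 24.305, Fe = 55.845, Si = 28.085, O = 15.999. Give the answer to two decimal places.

25.94 mass %

Formula mass = 1.50·24.305 + 0.50·55.845 + 2·28.085 + 6·15.999 = 216.544 g/mol, of which 56.170 g is Si.
So Si makes up 56.170/216.544 = 0.2594 of the mass, i.e. 25.94%.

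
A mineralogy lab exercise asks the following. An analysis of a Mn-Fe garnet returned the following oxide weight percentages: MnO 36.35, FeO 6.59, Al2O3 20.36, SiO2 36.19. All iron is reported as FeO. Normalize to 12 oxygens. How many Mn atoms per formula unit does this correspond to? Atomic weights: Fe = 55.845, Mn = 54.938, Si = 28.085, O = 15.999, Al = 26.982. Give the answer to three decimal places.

2.554 Mn apfu

MnO (M=70.937): mol = 0.51243; Mn = 0.51243, O = 0.51243.
FeO (M=71.844): mol = 0.09173; Fe = 0.09173, O = 0.09173.
Al2O3 (M=101.961): mol = 0.19968; Al = 0.39936, O = 0.59904.
SiO2 (M=60.083): mol = 0.60233; Si = 0.60233, O = 1.20466.
ΣO = 2.40786; factor = 12/ΣO = 4.98368.
Mn apfu = 0.51243 × 4.98368 = 2.554.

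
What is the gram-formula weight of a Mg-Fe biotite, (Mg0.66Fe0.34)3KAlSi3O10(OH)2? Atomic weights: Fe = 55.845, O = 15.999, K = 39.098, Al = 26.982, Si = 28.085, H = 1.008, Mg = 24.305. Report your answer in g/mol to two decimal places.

M = 1.98(24.305) + 1.02(55.845) + 1(39.098) + 1(26.982) + 3(28.085) + 12(15.999) + 2(1.008)

449.42 g/mol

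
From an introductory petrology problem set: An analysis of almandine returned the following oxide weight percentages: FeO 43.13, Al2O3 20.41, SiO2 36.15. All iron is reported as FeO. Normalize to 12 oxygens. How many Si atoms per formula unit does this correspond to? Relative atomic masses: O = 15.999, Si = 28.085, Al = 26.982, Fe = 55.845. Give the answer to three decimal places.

FeO: 43.13/71.844 = 0.60033 mol → 0.60033 mol Fe, 0.60033 mol O.
Al2O3: 20.41/101.961 = 0.20017 mol → 0.40034 mol Al, 0.60051 mol O.
SiO2: 36.15/60.083 = 0.60167 mol → 0.60167 mol Si, 1.20334 mol O.
Total oxygen = 2.40418 mol. Normalization factor = 12/2.40418 = 4.99131.
Si per 12 O = 0.60167 × 4.99131 = 3.003.

3.003 Si apfu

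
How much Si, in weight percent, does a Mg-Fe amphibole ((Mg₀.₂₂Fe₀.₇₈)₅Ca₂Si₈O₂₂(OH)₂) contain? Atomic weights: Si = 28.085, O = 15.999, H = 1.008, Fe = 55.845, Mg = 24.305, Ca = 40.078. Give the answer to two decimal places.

M((Mg₀.₂₂Fe₀.₇₈)₅Ca₂Si₈O₂₂(OH)₂) = 935.359 g/mol.
Si contributes 8 × 28.085 = 224.680 g per mole.
224.680/935.359 = 0.2402 → 24.02%.

24.02 weight percent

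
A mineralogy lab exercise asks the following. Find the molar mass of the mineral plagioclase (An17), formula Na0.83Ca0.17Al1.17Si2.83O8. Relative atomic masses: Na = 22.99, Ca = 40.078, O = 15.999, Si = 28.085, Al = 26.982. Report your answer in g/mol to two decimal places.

264.94 g/mol

M = 0.83×22.99 + 0.17×40.078 + 1.17×26.982 + 2.83×28.085 + 8×15.999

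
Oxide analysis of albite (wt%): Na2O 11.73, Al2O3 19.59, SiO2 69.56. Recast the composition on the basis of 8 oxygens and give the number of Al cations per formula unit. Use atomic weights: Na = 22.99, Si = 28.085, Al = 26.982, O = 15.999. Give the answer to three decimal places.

0.998 Al apfu

Na2O (M=61.979): mol = 0.18926; Na = 0.37852, O = 0.18926.
Al2O3 (M=101.961): mol = 0.19213; Al = 0.38426, O = 0.57639.
SiO2 (M=60.083): mol = 1.15773; Si = 1.15773, O = 2.31546.
ΣO = 3.08111; factor = 8/ΣO = 2.59647.
Al apfu = 0.38426 × 2.59647 = 0.998.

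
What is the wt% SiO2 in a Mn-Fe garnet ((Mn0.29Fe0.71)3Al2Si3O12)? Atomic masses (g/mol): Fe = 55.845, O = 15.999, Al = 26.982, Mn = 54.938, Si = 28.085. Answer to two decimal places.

Formula mass = 496.953 g/mol.
3 Si → 3.0000 mol SiO2 per formula unit; M(SiO2) = 60.083, so SiO2 mass = 180.249 g.
180.249/496.953 × 100 = 36.27 wt%.

36.27 wt%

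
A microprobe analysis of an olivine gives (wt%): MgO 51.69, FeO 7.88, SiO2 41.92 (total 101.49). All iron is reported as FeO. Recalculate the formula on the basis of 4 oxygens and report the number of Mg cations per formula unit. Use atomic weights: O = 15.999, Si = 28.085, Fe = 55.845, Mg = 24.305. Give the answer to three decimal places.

MgO: 51.69/40.304 = 1.28250 mol → 1.28250 mol Mg, 1.28250 mol O.
FeO: 7.88/71.844 = 0.10968 mol → 0.10968 mol Fe, 0.10968 mol O.
SiO2: 41.92/60.083 = 0.69770 mol → 0.69770 mol Si, 1.39540 mol O.
Total oxygen = 2.78758 mol. Normalization factor = 4/2.78758 = 1.43494.
Mg per 4 O = 1.28250 × 1.43494 = 1.840.

1.840 Mg apfu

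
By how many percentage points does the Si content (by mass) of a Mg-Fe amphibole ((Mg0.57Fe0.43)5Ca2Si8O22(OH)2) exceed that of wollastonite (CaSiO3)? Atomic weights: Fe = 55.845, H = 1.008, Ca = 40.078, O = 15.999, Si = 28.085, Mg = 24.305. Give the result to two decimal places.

1.35 percentage points

First mineral: 224.680 g Si in 880.164 g formula = 25.53 wt% Si.
Second mineral: 28.085 g Si in 116.160 g formula = 24.18 wt% Si.
25.53% − 24.18% gives a difference of 1.35 percentage points.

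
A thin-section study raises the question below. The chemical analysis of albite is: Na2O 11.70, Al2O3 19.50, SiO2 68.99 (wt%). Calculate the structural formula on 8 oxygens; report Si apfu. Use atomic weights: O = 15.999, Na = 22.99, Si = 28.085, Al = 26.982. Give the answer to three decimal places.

Na2O (M=61.979): mol = 0.18877; Na = 0.37754, O = 0.18877.
Al2O3 (M=101.961): mol = 0.19125; Al = 0.38250, O = 0.57375.
SiO2 (M=60.083): mol = 1.14824; Si = 1.14824, O = 2.29648.
ΣO = 3.05900; factor = 8/ΣO = 2.61523.
Si apfu = 1.14824 × 2.61523 = 3.003.

3.003 Si apfu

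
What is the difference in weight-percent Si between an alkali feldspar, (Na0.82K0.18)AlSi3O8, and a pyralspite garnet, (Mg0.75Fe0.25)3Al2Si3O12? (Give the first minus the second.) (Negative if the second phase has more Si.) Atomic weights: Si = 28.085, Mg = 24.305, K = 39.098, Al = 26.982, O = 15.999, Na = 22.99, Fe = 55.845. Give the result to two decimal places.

Si in (Na0.82K0.18)AlSi3O8: molar mass 265.118 g/mol; 3×28.085 = 84.255 g → 31.78 wt%.
Si in (Mg0.75Fe0.25)3Al2Si3O12: molar mass 426.777 g/mol; 3×28.085 = 84.255 g → 19.74 wt%.
Difference = 31.78 − 19.74 = 12.04 percentage points.

12.04 percentage points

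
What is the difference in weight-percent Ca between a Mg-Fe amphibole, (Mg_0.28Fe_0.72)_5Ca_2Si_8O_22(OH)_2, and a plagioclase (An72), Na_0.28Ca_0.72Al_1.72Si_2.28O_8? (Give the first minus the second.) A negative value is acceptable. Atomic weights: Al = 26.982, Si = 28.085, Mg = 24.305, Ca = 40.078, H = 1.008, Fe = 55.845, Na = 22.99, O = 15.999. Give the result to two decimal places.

-1.88 percentage points

First mineral: 80.156 g Ca in 925.897 g formula = 8.66 wt% Ca.
Second mineral: 28.856 g Ca in 273.728 g formula = 10.54 wt% Ca.
8.66% − 10.54% gives a difference of -1.88 percentage points.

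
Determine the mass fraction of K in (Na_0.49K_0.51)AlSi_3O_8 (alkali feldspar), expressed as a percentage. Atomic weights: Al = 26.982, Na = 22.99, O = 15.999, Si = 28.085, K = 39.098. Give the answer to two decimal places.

7.37 mass %

Molar mass of (Na_0.49K_0.51)AlSi_3O_8: 0.49×22.99 + 0.51×39.098 + 1×26.982 + 3×28.085 + 8×15.999 = 270.434 g/mol.
Mass of K per formula unit: 0.51 × 39.098 = 19.940 g.
Weight fraction K = 19.940 / 270.434 = 0.0737.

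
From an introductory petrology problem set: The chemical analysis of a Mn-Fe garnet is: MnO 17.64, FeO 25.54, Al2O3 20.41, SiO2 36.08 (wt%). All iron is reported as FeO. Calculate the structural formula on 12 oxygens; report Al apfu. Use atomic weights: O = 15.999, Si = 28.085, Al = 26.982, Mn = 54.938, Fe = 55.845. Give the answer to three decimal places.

1.997 Al apfu

MnO (M=70.937): mol = 0.24867; Mn = 0.24867, O = 0.24867.
FeO (M=71.844): mol = 0.35549; Fe = 0.35549, O = 0.35549.
Al2O3 (M=101.961): mol = 0.20017; Al = 0.40034, O = 0.60051.
SiO2 (M=60.083): mol = 0.60050; Si = 0.60050, O = 1.20100.
ΣO = 2.40567; factor = 12/ΣO = 4.98822.
Al apfu = 0.40034 × 4.98822 = 1.997.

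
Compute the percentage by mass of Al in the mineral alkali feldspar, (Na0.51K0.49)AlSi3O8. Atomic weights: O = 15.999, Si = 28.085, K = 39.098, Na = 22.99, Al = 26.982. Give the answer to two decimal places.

9.99 weight percent

Molar mass of (Na0.51K0.49)AlSi3O8: 0.51·22.99 + 0.49·39.098 + 1·26.982 + 3·28.085 + 8·15.999 = 270.112 g/mol.
Mass of Al per formula unit: 1 × 26.982 = 26.982 g.
Weight fraction Al = 26.982 / 270.112 = 0.0999.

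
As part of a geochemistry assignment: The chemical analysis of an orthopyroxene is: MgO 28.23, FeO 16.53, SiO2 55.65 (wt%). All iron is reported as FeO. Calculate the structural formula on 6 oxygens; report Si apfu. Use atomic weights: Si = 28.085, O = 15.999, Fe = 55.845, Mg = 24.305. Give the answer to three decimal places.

MgO (M=40.304): mol = 0.70043; Mg = 0.70043, O = 0.70043.
FeO (M=71.844): mol = 0.23008; Fe = 0.23008, O = 0.23008.
SiO2 (M=60.083): mol = 0.92622; Si = 0.92622, O = 1.85244.
ΣO = 2.78295; factor = 6/ΣO = 2.15599.
Si apfu = 0.92622 × 2.15599 = 1.997.

1.997 Si apfu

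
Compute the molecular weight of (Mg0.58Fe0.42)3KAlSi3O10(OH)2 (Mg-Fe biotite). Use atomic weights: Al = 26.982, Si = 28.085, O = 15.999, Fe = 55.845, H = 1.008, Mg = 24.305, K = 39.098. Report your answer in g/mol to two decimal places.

The formula mass is the sum 1.74·24.305 + 1.26·55.845 + 1·39.098 + 1·26.982 + 3·28.085 + 12·15.999 + 2·1.008.

456.99 g/mol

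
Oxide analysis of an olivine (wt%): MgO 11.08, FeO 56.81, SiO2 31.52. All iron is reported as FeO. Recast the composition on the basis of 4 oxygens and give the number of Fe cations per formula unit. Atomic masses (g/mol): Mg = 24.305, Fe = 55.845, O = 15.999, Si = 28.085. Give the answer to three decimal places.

11.08 wt% MgO ÷ 40.304 g/mol = 0.27491 mol, giving 0.27491 Mg and 0.27491 O.
56.81 wt% FeO ÷ 71.844 g/mol = 0.79074 mol, giving 0.79074 Fe and 0.79074 O.
31.52 wt% SiO2 ÷ 60.083 g/mol = 0.52461 mol, giving 0.52461 Si and 1.04922 O.
Oxygen sums to 2.11487; scaling by 4/2.11487 = 1.89137 puts the formula on 4 O.
Fe: 0.79074 × 1.89137 = 1.496 atoms per formula unit.

1.496 Fe apfu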